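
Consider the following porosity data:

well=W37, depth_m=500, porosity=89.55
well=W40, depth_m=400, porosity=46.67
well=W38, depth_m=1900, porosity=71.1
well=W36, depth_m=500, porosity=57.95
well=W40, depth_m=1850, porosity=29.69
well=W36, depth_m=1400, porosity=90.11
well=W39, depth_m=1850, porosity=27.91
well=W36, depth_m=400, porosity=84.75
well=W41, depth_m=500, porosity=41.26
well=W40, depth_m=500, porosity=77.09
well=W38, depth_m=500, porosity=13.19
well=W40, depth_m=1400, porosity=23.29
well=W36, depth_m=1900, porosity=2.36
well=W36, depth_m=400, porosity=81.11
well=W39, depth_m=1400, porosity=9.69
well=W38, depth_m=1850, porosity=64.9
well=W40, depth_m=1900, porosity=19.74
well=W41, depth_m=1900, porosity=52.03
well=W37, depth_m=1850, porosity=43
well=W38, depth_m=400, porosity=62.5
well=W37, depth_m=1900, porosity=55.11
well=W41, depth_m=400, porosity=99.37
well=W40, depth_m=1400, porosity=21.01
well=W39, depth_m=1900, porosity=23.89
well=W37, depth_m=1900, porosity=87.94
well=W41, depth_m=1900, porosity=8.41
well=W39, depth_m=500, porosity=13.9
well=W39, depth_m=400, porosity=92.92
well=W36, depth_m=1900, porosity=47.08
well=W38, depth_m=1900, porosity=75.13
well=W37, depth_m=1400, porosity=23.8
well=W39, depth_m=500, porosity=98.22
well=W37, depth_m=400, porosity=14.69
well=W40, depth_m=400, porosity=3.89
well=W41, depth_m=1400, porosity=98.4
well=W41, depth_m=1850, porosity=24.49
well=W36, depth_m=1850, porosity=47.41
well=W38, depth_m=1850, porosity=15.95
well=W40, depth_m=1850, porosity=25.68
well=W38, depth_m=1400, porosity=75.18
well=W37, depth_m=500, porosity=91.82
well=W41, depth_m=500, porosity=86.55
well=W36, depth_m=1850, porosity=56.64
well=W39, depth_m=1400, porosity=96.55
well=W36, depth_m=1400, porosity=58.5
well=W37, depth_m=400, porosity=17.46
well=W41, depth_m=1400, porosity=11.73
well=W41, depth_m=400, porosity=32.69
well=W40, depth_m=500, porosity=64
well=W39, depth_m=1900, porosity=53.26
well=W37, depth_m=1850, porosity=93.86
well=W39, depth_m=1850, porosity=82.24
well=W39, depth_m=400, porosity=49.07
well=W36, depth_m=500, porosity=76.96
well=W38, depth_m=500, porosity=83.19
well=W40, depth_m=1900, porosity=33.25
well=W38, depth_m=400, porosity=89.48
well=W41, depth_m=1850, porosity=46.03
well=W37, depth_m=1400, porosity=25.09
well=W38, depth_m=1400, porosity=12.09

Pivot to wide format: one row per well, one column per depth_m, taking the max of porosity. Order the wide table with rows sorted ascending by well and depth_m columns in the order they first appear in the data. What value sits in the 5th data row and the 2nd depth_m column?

With rows sorted ascending by well, row 5 is well=W40. depth_m columns in first-appearance order: 500, 400, 1900, 1850, 1400; column 2 is 400.
Long rows with well=W40, depth_m=400: max(46.67, 3.89) = 46.67.

46.67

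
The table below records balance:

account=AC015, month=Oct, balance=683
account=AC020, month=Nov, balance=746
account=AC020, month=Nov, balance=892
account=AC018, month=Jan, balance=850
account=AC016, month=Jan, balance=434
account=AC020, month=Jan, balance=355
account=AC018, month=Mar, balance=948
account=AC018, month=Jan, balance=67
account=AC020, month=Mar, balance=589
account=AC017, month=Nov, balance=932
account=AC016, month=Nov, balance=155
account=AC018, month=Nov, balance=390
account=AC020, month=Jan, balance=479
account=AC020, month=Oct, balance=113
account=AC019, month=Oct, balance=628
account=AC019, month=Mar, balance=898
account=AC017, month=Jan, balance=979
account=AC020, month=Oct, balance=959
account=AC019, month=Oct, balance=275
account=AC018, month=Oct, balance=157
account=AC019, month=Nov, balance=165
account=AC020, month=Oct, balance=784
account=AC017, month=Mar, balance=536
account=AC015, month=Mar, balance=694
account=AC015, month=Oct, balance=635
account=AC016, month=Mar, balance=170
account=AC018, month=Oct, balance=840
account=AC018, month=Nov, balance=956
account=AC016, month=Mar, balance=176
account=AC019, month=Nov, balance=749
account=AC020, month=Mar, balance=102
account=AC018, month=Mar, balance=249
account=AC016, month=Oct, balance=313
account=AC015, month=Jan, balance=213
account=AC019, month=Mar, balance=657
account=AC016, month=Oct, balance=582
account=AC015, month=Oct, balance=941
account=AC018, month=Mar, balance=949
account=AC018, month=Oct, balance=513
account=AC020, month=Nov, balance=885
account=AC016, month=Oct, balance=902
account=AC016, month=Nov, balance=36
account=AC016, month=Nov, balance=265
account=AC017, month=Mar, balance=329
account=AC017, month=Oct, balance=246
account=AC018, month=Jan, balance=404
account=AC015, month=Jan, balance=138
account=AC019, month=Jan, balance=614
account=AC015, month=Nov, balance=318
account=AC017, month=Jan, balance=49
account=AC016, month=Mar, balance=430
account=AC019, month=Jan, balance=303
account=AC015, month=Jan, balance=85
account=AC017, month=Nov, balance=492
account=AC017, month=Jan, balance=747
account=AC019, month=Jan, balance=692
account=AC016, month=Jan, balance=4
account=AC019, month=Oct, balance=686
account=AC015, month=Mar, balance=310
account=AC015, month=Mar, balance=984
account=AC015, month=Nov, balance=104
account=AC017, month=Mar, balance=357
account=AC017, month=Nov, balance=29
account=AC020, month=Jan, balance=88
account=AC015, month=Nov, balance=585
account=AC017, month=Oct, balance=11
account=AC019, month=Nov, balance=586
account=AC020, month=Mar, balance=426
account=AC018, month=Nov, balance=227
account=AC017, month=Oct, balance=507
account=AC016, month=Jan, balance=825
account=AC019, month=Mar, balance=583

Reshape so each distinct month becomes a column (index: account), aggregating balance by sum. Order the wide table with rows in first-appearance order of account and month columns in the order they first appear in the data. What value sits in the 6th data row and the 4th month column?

With rows in first-appearance order of account, row 6 is account=AC019. month columns in first-appearance order: Oct, Nov, Jan, Mar; column 4 is Mar.
Long rows with account=AC019, month=Mar: 898 + 657 + 583 = 2138.

2138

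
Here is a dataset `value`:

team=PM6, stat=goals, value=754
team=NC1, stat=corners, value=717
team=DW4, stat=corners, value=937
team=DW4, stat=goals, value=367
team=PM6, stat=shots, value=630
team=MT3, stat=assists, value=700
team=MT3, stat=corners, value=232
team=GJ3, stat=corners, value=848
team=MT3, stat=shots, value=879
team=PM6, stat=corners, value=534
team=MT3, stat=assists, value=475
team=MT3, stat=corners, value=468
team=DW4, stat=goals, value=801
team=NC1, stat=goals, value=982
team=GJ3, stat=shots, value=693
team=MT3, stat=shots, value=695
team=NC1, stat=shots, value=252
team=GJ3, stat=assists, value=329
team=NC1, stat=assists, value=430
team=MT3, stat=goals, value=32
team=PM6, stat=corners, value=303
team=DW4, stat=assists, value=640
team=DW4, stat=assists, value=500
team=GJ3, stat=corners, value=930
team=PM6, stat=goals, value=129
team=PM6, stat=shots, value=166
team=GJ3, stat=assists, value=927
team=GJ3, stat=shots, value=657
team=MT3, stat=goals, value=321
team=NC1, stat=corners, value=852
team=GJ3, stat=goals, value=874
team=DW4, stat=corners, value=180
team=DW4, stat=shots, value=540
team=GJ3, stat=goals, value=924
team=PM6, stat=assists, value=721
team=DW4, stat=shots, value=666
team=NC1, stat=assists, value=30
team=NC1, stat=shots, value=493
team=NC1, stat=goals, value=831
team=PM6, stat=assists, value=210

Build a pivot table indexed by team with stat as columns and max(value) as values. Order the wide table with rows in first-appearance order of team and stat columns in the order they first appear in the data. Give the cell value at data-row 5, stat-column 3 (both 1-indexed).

693

With rows in first-appearance order of team, row 5 is team=GJ3. stat columns in first-appearance order: goals, corners, shots, assists; column 3 is shots.
Long rows with team=GJ3, stat=shots: max(693, 657) = 693.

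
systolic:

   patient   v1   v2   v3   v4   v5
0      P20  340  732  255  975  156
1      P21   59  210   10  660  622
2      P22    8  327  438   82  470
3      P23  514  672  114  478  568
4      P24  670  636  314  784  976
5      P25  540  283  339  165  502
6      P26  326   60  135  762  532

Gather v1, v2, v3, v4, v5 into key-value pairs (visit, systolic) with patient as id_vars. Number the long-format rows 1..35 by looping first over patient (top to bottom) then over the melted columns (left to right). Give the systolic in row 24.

35 rows total (7 × 5). Row 24: index ⌊(24-1)/5⌋ = 4 into patient → P24; (24-1) mod 5 = 3 into the melted columns → v4.
So row 24 is (P24, v4, 784); systolic = 784.

784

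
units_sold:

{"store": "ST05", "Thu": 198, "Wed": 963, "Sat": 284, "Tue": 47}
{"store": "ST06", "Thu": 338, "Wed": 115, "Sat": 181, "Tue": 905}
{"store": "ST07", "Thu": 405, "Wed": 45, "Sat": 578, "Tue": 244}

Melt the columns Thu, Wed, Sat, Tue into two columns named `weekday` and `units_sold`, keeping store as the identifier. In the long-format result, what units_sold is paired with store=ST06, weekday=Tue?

905

Unpivoting turns each (store, wide-column) pair into one long row.
The wide cell at row ST06, column Tue holds 905, so the long row (ST06, Tue) has units_sold=905.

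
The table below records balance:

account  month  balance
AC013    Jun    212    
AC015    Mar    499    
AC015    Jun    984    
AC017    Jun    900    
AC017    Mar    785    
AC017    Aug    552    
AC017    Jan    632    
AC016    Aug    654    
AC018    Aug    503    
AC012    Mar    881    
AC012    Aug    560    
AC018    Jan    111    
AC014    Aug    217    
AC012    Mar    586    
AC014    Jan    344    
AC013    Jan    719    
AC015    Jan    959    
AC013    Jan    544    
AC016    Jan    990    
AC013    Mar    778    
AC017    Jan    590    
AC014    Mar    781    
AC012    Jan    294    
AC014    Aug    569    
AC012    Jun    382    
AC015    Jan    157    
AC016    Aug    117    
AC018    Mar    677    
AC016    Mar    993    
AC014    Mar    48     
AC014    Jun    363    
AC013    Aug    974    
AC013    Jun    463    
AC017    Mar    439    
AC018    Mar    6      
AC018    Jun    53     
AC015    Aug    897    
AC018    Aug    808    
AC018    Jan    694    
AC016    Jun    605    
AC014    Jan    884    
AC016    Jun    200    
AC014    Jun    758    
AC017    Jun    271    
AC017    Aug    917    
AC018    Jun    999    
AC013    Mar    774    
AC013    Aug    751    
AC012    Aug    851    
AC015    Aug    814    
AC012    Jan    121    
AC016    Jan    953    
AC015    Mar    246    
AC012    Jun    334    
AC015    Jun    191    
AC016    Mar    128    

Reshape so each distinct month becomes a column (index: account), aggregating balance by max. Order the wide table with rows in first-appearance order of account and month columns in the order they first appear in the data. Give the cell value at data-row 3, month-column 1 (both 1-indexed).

With rows in first-appearance order of account, row 3 is account=AC017. month columns in first-appearance order: Jun, Mar, Aug, Jan; column 1 is Jun.
Long rows with account=AC017, month=Jun: max(900, 271) = 900.

900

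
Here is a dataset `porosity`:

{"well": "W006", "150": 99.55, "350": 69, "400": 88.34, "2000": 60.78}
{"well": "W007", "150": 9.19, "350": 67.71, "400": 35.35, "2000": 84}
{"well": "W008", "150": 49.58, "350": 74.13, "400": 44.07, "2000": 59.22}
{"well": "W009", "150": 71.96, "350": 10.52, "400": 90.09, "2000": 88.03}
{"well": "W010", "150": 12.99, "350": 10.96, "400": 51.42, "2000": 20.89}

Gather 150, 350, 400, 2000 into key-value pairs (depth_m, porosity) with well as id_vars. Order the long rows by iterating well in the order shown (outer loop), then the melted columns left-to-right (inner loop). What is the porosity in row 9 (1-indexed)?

49.58

20 rows total (5 × 4). Row 9: index ⌊(9-1)/4⌋ = 2 into well → W008; (9-1) mod 4 = 0 into the melted columns → 150.
So row 9 is (W008, 150, 49.58); porosity = 49.58.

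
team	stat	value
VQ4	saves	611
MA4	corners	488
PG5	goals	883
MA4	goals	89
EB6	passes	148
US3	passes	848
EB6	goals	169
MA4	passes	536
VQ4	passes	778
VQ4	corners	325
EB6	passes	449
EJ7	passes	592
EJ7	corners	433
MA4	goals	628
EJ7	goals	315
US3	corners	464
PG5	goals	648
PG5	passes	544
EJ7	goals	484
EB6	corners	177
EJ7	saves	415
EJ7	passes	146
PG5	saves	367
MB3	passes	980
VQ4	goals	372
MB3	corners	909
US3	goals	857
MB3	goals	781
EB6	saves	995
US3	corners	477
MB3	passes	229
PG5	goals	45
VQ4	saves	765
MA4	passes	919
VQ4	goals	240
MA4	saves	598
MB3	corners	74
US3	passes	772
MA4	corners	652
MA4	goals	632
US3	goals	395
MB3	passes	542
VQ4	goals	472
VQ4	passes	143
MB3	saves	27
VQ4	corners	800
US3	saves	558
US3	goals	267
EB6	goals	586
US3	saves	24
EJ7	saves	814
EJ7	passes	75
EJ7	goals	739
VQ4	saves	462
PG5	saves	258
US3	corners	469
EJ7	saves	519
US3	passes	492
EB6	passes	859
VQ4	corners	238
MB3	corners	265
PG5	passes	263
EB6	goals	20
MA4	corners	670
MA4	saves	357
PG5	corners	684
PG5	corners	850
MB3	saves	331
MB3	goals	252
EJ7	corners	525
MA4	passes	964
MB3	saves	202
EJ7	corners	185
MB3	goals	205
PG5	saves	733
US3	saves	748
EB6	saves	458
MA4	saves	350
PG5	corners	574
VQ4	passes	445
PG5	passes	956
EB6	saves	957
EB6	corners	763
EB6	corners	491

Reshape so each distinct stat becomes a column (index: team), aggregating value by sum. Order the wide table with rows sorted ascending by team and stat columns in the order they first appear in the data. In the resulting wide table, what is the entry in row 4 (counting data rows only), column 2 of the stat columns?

With rows sorted ascending by team, row 4 is team=MB3. stat columns in first-appearance order: saves, corners, goals, passes; column 2 is corners.
Long rows with team=MB3, stat=corners: 909 + 74 + 265 = 1248.

1248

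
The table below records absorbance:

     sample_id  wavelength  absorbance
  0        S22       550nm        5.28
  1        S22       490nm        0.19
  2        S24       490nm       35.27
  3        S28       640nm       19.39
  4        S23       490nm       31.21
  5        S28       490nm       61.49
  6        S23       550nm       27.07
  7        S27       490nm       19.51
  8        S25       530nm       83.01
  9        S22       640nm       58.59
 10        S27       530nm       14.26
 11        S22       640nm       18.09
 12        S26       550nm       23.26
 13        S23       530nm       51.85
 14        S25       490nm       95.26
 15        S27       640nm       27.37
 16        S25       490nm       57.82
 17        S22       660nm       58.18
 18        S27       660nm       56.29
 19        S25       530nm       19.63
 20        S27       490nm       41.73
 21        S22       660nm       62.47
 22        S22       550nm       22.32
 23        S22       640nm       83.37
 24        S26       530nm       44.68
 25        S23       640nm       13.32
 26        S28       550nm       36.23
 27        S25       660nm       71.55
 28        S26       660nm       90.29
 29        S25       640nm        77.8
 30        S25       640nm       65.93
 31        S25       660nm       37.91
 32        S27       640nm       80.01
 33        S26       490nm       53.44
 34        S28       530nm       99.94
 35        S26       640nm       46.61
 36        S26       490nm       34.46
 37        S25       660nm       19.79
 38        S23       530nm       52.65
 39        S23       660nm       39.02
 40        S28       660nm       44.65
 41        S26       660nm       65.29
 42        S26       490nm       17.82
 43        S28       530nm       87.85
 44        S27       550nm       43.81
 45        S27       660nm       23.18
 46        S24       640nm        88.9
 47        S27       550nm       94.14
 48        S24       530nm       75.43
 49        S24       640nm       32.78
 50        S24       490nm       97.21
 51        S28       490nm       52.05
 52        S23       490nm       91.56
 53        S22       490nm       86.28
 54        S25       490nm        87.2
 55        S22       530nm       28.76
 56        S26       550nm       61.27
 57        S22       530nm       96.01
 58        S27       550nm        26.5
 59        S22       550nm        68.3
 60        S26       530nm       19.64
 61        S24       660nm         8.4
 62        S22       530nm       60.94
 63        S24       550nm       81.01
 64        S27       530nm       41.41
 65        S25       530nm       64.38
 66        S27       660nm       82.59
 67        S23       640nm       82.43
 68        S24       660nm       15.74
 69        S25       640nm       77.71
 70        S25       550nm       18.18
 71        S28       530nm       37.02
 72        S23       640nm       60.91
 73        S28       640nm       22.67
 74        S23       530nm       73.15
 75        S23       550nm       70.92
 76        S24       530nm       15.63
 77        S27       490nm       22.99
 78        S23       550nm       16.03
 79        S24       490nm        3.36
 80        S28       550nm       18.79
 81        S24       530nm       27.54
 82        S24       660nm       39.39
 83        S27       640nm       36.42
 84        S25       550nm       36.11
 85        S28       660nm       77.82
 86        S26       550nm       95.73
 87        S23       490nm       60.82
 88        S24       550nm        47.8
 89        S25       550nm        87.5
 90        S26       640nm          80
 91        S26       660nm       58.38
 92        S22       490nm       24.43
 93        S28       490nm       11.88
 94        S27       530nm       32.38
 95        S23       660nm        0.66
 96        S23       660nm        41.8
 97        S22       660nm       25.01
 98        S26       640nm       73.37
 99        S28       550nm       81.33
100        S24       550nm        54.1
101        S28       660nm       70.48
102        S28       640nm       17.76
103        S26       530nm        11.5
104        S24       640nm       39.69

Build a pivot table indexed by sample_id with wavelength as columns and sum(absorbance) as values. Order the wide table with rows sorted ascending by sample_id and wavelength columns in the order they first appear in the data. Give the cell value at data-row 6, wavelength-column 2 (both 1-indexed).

84.23

With rows sorted ascending by sample_id, row 6 is sample_id=S27. wavelength columns in first-appearance order: 550nm, 490nm, 640nm, 530nm, 660nm; column 2 is 490nm.
Long rows with sample_id=S27, wavelength=490nm: 19.51 + 41.73 + 22.99 = 84.23.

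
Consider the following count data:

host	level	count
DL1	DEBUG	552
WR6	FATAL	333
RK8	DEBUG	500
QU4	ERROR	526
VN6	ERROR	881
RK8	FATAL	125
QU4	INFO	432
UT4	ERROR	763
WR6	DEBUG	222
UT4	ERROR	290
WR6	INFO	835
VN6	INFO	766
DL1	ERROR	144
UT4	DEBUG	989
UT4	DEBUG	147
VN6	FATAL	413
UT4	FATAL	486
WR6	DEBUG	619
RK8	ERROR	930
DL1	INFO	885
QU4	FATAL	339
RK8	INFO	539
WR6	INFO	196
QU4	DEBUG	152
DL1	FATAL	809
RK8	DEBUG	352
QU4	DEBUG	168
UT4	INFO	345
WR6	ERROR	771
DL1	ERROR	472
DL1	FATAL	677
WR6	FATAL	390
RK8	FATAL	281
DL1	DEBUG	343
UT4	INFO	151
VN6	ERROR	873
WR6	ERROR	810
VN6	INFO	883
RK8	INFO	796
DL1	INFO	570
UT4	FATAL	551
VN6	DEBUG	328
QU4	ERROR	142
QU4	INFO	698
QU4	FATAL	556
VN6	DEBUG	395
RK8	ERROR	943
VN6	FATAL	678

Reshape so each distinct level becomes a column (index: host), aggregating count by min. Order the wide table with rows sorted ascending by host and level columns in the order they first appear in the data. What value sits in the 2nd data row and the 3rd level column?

142

With rows sorted ascending by host, row 2 is host=QU4. level columns in first-appearance order: DEBUG, FATAL, ERROR, INFO; column 3 is ERROR.
Long rows with host=QU4, level=ERROR: min(526, 142) = 142.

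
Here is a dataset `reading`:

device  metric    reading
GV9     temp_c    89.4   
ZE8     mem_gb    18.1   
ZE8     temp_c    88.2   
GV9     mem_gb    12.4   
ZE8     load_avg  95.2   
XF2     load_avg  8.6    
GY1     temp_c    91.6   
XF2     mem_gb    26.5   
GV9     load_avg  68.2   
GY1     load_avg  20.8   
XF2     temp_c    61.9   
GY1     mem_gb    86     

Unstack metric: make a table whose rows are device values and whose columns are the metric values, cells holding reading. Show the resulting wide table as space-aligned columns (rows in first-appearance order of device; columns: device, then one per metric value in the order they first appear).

Columns: device plus the 3 distinct metric values (temp_c, mem_gb, load_avg).
For example, row GV9 column temp_c takes reading=89.4 from the long row (GV9, temp_c).

device  temp_c  mem_gb  load_avg
GV9     89.4    12.4    68.2    
ZE8     88.2    18.1    95.2    
XF2     61.9    26.5    8.6     
GY1     91.6    86      20.8    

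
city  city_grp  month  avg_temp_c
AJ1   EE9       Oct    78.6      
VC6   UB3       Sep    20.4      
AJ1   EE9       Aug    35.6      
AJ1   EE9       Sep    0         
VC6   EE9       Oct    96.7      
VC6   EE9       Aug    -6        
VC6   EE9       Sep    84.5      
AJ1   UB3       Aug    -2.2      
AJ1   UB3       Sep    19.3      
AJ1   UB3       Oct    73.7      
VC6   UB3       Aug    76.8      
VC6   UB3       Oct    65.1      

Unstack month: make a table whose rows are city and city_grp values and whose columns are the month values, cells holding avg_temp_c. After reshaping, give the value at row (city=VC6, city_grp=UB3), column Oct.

65.1

Wide layout: rows indexed by city and city_grp, columns are the 3 distinct month values (Oct, Sep, Aug).
Cell (city=VC6, city_grp=UB3, month=Oct) draws from the long row where city=VC6, city_grp=UB3 and month=Oct, which has avg_temp_c=65.1.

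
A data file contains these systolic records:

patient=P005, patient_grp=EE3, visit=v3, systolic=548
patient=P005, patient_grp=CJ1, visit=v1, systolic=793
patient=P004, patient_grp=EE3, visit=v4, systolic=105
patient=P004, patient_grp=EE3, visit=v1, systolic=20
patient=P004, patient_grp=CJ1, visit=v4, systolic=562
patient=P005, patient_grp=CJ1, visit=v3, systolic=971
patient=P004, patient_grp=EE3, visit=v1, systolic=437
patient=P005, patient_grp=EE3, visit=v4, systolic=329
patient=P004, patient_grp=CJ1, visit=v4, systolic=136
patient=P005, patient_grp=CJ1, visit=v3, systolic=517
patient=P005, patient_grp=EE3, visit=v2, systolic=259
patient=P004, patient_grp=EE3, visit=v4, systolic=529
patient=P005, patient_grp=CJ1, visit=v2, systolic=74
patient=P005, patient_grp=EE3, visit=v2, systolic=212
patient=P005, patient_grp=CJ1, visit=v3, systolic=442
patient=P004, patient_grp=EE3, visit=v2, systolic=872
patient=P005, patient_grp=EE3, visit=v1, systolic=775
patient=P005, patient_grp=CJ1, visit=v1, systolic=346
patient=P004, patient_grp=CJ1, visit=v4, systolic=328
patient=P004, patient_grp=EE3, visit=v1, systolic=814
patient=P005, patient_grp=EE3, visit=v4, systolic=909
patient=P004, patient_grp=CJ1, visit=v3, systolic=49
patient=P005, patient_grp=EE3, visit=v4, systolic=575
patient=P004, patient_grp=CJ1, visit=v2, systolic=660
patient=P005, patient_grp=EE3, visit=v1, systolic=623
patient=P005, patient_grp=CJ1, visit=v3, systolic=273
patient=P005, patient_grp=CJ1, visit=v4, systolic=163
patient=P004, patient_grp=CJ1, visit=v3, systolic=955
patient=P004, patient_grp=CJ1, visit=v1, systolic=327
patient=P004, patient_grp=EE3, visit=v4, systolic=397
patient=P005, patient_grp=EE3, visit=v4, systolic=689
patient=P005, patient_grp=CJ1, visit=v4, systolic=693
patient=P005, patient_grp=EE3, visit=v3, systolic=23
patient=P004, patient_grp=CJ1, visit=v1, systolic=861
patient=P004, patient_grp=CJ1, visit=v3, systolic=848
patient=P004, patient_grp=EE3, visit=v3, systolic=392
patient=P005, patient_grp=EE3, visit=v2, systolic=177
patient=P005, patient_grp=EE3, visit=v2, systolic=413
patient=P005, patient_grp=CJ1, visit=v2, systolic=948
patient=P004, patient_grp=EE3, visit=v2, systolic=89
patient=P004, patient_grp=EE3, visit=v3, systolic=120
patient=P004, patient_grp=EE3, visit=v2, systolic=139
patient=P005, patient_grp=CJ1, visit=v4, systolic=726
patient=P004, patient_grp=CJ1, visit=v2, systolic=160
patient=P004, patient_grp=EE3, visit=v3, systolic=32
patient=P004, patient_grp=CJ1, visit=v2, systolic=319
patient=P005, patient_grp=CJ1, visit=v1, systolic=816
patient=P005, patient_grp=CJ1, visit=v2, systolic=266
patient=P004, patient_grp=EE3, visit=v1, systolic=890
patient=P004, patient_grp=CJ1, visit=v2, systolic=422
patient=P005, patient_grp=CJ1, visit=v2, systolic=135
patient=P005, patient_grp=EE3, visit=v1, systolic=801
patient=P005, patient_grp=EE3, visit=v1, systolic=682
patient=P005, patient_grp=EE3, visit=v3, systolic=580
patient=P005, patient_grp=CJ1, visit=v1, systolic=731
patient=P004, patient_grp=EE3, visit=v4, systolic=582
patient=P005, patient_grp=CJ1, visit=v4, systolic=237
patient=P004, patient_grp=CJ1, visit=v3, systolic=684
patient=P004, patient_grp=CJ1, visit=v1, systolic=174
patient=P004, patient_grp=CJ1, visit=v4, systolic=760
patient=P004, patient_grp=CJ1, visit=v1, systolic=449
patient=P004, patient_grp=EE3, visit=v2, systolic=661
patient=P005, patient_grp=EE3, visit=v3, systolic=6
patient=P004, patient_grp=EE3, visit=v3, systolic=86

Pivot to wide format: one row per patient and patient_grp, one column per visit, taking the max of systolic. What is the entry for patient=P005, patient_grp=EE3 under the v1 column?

801

Rows with patient=P005, patient_grp=EE3 and visit=v1: systolic values are 775, 623, 801, 682.
max(775, 623, 801, 682) = 801.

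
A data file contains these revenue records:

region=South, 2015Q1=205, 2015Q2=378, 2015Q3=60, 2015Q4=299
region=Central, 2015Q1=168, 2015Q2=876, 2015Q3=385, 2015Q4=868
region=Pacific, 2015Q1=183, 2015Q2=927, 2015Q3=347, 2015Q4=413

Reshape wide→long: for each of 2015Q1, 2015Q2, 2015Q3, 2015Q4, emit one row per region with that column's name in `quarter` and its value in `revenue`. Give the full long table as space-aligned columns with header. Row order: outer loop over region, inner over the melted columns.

Each (region, column) pair becomes one row: 3 × 4 = 12 rows.
For example, (South, 2015Q1) → revenue=205.

region   quarter  revenue
South    2015Q1   205    
South    2015Q2   378    
South    2015Q3   60     
South    2015Q4   299    
Central  2015Q1   168    
Central  2015Q2   876    
Central  2015Q3   385    
Central  2015Q4   868    
Pacific  2015Q1   183    
Pacific  2015Q2   927    
Pacific  2015Q3   347    
Pacific  2015Q4   413    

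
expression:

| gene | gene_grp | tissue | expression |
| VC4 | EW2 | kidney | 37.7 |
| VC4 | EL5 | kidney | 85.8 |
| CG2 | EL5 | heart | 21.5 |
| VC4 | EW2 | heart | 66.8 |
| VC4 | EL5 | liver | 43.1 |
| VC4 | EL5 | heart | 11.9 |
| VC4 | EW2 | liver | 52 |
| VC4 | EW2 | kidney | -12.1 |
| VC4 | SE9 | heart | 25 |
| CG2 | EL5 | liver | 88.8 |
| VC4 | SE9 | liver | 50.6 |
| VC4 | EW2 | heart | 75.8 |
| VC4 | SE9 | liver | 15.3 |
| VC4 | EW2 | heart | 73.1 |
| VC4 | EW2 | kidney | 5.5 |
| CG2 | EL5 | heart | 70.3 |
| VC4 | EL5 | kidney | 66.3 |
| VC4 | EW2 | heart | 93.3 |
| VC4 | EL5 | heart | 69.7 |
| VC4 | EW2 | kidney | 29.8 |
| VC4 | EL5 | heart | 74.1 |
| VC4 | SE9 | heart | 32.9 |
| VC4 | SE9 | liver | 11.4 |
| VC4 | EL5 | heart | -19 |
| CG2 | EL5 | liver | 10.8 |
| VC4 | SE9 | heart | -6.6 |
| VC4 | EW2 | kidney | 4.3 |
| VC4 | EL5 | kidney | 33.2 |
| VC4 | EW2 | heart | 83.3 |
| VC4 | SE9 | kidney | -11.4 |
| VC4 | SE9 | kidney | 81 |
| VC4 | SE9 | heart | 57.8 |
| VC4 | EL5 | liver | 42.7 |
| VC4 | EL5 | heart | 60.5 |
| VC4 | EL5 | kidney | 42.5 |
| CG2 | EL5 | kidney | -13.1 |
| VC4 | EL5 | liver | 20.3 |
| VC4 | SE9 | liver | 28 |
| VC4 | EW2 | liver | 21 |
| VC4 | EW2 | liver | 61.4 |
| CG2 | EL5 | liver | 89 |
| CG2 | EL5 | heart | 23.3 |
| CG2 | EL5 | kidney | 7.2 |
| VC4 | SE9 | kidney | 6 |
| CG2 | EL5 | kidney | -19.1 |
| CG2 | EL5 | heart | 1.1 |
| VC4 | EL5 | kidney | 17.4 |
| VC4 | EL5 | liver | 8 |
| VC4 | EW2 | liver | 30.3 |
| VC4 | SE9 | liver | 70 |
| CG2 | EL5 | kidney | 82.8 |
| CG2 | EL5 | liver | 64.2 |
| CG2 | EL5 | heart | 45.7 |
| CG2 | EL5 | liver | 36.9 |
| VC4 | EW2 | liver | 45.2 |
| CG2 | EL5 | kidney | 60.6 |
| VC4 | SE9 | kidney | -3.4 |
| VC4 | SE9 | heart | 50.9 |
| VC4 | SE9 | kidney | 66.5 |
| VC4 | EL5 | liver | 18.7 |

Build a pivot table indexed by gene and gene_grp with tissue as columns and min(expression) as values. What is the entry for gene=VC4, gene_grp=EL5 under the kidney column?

Rows with gene=VC4, gene_grp=EL5 and tissue=kidney: expression values are 85.8, 66.3, 33.2, 42.5, 17.4.
min(85.8, 66.3, 33.2, 42.5, 17.4) = 17.4.

17.4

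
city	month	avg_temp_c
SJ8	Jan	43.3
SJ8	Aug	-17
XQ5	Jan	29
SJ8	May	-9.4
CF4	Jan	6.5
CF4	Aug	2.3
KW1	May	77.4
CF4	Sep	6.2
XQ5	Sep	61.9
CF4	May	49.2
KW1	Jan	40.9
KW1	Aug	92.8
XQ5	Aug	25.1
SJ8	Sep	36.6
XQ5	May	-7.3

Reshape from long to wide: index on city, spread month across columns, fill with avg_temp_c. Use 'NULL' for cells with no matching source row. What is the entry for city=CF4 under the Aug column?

The long row with city=CF4, month=Aug has avg_temp_c=2.3.

2.3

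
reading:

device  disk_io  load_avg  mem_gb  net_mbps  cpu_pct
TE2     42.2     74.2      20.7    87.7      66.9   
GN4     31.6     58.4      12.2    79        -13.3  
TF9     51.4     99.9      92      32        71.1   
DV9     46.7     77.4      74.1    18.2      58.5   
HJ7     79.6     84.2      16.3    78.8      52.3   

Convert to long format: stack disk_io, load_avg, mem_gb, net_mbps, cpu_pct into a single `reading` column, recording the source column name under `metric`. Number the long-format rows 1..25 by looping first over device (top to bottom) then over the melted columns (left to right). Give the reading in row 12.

25 rows total (5 × 5). Row 12: index ⌊(12-1)/5⌋ = 2 into device → TF9; (12-1) mod 5 = 1 into the melted columns → load_avg.
So row 12 is (TF9, load_avg, 99.9); reading = 99.9.

99.9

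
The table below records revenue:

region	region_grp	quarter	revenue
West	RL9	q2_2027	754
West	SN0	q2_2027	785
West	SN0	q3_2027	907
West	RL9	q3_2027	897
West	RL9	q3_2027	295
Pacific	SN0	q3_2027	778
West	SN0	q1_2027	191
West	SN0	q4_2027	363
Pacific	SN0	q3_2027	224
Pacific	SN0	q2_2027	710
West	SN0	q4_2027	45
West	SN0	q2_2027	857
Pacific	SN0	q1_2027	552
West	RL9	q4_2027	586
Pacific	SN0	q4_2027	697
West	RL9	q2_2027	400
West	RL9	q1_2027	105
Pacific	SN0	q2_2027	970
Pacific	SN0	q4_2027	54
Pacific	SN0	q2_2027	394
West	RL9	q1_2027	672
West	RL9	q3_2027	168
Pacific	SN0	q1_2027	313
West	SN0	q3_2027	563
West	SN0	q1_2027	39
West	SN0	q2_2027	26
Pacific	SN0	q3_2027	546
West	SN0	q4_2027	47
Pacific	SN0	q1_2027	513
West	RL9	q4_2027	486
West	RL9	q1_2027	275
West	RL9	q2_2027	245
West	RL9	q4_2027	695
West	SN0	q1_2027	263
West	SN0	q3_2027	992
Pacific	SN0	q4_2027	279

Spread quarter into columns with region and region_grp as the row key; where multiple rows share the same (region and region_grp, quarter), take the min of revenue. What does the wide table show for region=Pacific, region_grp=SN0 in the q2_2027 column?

Rows with region=Pacific, region_grp=SN0 and quarter=q2_2027: revenue values are 710, 970, 394.
min(710, 970, 394) = 394.

394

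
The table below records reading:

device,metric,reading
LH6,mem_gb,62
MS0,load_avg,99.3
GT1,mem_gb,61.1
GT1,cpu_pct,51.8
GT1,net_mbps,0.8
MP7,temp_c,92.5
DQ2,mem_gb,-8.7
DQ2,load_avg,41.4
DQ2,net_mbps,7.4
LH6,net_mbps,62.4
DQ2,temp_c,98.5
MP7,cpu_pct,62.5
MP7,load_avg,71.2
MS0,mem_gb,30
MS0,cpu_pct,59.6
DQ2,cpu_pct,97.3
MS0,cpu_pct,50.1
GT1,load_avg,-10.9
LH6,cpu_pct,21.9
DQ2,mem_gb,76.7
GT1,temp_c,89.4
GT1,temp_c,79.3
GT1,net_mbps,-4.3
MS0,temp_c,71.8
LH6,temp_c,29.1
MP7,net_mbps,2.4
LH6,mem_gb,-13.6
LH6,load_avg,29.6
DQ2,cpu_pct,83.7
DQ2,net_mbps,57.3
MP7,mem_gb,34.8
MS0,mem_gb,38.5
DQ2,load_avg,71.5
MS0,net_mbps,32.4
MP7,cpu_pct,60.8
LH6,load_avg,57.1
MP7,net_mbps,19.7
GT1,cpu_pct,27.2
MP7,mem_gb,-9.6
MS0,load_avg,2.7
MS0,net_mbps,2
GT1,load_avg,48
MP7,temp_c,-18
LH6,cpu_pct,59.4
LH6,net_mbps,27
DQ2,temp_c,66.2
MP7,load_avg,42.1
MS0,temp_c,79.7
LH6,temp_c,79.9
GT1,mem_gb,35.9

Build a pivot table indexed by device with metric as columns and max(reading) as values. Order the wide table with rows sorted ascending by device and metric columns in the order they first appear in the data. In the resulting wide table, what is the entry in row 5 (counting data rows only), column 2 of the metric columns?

99.3

With rows sorted ascending by device, row 5 is device=MS0. metric columns in first-appearance order: mem_gb, load_avg, cpu_pct, net_mbps, temp_c; column 2 is load_avg.
Long rows with device=MS0, metric=load_avg: max(99.3, 2.7) = 99.3.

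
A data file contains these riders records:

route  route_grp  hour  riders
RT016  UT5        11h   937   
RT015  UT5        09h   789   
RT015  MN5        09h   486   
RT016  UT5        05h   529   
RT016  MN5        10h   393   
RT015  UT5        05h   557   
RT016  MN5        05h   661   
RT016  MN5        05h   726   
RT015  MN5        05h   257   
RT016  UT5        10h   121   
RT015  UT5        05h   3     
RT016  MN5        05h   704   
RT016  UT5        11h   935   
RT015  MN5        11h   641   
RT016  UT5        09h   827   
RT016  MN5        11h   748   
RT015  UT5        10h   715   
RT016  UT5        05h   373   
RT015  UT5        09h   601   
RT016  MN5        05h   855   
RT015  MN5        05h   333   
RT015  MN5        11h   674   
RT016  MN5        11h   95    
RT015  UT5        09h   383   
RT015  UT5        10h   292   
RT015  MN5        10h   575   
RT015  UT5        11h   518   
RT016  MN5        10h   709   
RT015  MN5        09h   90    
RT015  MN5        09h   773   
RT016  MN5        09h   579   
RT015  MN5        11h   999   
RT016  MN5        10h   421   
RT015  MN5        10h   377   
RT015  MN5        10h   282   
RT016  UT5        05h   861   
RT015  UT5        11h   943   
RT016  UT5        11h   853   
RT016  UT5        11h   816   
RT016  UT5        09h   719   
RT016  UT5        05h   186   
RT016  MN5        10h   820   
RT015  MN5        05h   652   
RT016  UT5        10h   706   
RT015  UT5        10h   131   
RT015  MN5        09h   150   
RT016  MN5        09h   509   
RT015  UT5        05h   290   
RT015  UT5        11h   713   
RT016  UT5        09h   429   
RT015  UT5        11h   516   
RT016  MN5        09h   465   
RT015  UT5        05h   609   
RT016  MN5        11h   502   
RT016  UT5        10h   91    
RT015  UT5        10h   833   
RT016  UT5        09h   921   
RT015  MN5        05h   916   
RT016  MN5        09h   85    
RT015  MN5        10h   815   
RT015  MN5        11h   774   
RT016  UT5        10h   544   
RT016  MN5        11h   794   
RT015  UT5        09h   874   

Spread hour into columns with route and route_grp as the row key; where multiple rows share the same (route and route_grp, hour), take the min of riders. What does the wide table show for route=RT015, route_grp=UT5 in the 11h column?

Rows with route=RT015, route_grp=UT5 and hour=11h: riders values are 518, 943, 713, 516.
min(518, 943, 713, 516) = 516.

516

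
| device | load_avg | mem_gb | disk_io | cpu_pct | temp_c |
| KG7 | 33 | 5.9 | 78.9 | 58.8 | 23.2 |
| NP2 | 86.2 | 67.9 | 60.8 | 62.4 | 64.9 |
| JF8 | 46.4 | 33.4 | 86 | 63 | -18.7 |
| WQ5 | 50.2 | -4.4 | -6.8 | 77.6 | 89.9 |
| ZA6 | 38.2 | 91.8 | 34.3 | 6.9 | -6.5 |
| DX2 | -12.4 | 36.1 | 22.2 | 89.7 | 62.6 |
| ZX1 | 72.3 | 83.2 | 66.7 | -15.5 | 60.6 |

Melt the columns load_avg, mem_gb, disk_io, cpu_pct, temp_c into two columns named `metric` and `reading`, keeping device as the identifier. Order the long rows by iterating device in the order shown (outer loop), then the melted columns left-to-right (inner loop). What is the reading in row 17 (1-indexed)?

35 rows total (7 × 5). Row 17: index ⌊(17-1)/5⌋ = 3 into device → WQ5; (17-1) mod 5 = 1 into the melted columns → mem_gb.
So row 17 is (WQ5, mem_gb, -4.4); reading = -4.4.

-4.4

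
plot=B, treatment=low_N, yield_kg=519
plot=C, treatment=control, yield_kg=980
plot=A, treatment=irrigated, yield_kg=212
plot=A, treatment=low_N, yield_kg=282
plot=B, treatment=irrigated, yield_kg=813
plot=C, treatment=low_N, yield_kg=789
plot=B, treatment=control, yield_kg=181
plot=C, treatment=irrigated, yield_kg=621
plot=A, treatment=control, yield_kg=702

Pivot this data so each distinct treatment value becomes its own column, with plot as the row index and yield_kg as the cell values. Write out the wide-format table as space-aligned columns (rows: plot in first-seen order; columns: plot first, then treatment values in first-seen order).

plot  low_N  control  irrigated
B     519    181      813      
C     789    980      621      
A     282    702      212      

Columns: plot plus the 3 distinct treatment values (low_N, control, irrigated).
For example, row B column low_N takes yield_kg=519 from the long row (B, low_N).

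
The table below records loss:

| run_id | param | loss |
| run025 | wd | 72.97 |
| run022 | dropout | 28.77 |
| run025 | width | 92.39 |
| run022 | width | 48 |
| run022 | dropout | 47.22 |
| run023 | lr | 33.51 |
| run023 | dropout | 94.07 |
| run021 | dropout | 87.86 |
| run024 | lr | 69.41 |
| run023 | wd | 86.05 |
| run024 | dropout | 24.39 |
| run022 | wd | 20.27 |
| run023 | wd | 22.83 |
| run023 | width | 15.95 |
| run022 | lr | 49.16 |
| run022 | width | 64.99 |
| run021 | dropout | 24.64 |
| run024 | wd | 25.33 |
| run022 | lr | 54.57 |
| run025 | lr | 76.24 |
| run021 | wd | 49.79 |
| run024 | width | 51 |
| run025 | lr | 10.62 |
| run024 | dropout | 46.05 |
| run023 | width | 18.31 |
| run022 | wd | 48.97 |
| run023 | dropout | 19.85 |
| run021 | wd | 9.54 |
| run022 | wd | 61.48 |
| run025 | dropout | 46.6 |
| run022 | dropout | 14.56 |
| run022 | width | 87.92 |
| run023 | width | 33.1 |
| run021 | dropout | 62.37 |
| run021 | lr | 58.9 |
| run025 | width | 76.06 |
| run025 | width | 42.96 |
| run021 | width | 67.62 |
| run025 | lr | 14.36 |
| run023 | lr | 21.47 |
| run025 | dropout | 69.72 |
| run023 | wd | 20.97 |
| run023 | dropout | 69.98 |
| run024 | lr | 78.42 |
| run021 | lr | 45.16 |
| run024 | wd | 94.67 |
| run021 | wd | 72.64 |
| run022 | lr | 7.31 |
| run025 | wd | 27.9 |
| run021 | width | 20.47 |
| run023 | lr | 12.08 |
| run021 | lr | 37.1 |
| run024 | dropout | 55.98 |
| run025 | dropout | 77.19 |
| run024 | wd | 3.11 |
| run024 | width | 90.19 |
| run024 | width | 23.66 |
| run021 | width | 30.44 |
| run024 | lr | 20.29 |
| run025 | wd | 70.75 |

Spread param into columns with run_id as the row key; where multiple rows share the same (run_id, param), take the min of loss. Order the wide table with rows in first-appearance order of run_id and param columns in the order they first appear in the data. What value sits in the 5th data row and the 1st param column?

With rows in first-appearance order of run_id, row 5 is run_id=run024. param columns in first-appearance order: wd, dropout, width, lr; column 1 is wd.
Long rows with run_id=run024, param=wd: min(25.33, 94.67, 3.11) = 3.11.

3.11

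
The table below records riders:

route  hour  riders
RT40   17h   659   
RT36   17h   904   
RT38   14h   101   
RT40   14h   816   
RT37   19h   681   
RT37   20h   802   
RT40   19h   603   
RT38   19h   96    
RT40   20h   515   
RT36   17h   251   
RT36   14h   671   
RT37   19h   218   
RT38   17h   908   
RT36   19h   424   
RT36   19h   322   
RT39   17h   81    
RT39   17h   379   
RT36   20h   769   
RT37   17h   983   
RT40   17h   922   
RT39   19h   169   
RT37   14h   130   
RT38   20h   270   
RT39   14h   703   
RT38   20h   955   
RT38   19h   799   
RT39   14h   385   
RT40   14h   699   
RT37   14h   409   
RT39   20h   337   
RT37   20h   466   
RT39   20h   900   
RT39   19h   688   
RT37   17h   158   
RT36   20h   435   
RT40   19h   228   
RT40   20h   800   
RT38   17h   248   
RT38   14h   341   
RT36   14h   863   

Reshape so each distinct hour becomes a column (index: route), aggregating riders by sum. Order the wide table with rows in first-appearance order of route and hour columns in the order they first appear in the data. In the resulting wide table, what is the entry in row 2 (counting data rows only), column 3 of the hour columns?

746

With rows in first-appearance order of route, row 2 is route=RT36. hour columns in first-appearance order: 17h, 14h, 19h, 20h; column 3 is 19h.
Long rows with route=RT36, hour=19h: 424 + 322 = 746.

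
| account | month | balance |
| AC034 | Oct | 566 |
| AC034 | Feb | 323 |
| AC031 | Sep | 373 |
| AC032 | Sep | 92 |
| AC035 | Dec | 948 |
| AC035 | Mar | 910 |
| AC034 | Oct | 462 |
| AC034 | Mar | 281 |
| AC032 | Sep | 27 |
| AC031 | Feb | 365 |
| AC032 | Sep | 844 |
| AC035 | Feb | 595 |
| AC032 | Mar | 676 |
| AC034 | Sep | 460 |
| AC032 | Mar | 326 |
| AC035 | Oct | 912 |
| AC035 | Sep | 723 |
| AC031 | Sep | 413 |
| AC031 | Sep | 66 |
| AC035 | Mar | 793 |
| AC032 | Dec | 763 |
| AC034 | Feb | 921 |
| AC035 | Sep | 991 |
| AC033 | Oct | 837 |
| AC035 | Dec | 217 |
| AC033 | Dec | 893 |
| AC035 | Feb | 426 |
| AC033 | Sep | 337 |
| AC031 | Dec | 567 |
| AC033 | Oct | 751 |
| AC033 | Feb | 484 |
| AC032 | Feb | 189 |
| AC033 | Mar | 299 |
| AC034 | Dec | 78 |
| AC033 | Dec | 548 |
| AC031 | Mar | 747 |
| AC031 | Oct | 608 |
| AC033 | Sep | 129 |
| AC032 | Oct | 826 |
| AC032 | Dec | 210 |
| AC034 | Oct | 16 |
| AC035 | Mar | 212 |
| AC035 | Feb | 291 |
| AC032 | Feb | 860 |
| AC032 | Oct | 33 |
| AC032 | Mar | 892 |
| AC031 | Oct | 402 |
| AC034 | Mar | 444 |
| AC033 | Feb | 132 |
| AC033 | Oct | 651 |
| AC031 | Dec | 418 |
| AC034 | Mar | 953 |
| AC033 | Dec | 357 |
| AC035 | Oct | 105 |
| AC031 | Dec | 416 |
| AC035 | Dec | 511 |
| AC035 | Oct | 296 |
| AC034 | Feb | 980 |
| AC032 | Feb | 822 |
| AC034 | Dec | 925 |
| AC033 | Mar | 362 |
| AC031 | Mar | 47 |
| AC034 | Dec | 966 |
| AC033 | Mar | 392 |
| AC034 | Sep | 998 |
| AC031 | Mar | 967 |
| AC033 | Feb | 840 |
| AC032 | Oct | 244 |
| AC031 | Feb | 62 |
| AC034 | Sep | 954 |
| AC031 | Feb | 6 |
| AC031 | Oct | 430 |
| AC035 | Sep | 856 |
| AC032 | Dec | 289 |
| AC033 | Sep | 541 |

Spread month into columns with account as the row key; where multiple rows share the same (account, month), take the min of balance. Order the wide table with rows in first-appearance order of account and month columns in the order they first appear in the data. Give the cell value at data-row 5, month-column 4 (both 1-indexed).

357

With rows in first-appearance order of account, row 5 is account=AC033. month columns in first-appearance order: Oct, Feb, Sep, Dec, Mar; column 4 is Dec.
Long rows with account=AC033, month=Dec: min(893, 548, 357) = 357.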